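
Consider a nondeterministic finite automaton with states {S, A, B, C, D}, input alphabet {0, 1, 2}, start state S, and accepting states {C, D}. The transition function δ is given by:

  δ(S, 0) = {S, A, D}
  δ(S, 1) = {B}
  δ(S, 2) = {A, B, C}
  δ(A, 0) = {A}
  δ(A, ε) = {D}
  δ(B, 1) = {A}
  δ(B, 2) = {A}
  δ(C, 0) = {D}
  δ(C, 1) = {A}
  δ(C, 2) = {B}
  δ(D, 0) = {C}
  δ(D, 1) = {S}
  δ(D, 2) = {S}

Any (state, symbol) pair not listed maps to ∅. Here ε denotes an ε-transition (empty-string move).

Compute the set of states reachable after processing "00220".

Start in {S}.
Read '0': S→{S, A, D}; now {S, A, D}.
Read '0': S→{S, A, D}, A→{A}, D→{C}; now {S, A, C, D}.
Read '2': S→{A, B, C}, A→∅, C→{B}, D→{S}; union {S, A, B, C}; ε-closure = {S, A, B, C, D}.
Read '2': S→{A, B, C}, A→∅, B→{A}, C→{B}, D→{S}; union {S, A, B, C}; ε-closure = {S, A, B, C, D}.
Read '0': S→{S, A, D}, A→{A}, B→∅, C→{D}, D→{C}; now {S, A, C, D}.

{S, A, C, D}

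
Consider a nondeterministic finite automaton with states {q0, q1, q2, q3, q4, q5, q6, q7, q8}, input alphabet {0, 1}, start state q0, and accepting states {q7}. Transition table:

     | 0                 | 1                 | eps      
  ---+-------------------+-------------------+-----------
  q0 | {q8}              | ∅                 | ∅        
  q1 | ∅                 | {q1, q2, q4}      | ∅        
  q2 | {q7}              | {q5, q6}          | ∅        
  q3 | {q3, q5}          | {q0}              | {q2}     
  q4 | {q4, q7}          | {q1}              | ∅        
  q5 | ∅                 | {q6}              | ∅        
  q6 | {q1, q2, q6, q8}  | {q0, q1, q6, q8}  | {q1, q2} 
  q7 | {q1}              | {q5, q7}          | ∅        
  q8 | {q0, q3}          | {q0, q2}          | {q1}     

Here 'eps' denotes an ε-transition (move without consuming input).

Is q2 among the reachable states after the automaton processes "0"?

Start in {q0}.
Read '0': q0→{q8}; union {q8}; ε-closure = {q1, q8}.
State q2 is not in {q1, q8}.

No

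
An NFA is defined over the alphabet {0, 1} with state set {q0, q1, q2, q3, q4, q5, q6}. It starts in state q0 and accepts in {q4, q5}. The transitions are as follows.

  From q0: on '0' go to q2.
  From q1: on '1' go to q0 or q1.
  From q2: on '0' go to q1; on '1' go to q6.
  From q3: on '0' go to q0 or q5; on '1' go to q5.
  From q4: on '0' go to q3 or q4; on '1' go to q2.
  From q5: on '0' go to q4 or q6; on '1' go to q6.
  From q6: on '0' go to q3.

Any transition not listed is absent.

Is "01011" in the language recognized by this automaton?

No

Start in {q0}.
Read '0': {q0} → {q2}.
Read '1': {q2} → {q6}.
Read '0': {q6} → {q3}.
Read '1': {q3} → {q5}.
Read '1': {q5} → {q6}.
The final set {q6} contains no accepting state.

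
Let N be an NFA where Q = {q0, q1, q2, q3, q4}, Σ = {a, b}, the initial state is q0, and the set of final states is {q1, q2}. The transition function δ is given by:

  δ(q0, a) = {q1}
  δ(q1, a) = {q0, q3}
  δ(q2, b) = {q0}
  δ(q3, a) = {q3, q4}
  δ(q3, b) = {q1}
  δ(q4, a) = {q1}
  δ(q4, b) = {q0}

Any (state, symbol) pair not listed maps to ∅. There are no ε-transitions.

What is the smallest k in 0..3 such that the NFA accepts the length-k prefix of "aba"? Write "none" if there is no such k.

1

Start in {q0}.
Read 'a': {q0} → {q1}.
None of the earlier sets intersect F, but {q1} does.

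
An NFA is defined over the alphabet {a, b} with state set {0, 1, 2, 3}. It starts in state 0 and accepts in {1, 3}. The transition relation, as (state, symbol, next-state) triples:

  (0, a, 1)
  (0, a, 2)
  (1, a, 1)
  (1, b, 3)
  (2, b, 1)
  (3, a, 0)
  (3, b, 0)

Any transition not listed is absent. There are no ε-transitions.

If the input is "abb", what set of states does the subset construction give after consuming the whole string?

Start in {0}.
Read 'a': {0} → {1, 2}.
Read 'b': {1, 2} → {1, 3}.
Read 'b': {1, 3} → {0, 3}.

{0, 3}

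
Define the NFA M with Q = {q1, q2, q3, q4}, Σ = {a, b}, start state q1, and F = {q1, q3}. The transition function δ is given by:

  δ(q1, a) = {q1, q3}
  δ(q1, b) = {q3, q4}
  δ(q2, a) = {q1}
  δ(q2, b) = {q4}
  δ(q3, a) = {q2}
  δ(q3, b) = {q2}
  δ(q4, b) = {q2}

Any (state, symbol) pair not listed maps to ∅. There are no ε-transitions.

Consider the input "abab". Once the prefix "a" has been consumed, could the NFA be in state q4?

Start in {q1}.
Read 'a': {q1} → {q1, q3}.
State q4 is not in {q1, q3}.

No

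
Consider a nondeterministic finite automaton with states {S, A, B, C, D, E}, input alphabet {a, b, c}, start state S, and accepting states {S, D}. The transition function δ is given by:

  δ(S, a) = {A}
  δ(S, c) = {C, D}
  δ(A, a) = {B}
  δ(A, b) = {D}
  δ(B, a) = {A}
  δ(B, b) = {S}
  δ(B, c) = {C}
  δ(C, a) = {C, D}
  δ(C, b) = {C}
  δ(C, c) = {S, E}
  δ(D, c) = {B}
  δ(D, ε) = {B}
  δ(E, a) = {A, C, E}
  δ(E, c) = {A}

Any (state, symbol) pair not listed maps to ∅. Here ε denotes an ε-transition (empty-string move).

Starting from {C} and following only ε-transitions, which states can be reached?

{C}

Begin with {C}.
No ε-moves leave this set, so the closure equals the set itself.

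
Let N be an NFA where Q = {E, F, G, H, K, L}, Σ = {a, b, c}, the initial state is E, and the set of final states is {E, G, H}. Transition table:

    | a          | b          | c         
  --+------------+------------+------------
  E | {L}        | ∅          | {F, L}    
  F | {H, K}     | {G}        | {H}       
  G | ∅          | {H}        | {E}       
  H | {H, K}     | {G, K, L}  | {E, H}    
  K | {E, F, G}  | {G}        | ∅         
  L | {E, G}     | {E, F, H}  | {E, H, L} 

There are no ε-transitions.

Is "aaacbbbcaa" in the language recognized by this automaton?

Yes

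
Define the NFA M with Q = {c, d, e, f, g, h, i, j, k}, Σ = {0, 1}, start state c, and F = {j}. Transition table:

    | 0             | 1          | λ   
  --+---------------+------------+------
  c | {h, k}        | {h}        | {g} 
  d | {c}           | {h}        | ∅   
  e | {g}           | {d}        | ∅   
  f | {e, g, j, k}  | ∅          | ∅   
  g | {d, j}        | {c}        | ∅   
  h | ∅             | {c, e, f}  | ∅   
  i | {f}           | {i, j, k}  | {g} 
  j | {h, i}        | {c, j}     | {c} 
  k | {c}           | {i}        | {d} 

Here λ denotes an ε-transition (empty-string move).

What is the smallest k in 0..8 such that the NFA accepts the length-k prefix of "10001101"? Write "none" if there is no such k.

Start: ε-closure({c}) = {c, g}.
Read '1': {c, g} → {c, g, h}.
Read '0': {c, g, h} → {c, d, g, h, j, k}.
None of the earlier sets intersect F, but {c, d, g, h, j, k} does.

2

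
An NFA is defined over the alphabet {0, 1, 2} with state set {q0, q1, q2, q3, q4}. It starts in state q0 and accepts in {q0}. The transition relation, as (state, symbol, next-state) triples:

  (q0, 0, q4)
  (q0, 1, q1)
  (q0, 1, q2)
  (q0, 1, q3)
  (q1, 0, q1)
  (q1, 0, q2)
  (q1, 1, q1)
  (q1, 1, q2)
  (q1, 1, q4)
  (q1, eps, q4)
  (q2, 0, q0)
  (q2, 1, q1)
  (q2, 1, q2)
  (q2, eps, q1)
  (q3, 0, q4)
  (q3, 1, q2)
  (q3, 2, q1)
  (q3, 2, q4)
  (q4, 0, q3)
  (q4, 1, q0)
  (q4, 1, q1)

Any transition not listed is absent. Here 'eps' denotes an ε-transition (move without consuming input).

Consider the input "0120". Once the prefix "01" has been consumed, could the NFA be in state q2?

No

Start in {q0}.
Read '0': q0→{q4}; now {q4}.
Read '1': q4→{q0, q1}; union {q0, q1}; ε-closure = {q0, q1, q4}.
State q2 is not in {q0, q1, q4}.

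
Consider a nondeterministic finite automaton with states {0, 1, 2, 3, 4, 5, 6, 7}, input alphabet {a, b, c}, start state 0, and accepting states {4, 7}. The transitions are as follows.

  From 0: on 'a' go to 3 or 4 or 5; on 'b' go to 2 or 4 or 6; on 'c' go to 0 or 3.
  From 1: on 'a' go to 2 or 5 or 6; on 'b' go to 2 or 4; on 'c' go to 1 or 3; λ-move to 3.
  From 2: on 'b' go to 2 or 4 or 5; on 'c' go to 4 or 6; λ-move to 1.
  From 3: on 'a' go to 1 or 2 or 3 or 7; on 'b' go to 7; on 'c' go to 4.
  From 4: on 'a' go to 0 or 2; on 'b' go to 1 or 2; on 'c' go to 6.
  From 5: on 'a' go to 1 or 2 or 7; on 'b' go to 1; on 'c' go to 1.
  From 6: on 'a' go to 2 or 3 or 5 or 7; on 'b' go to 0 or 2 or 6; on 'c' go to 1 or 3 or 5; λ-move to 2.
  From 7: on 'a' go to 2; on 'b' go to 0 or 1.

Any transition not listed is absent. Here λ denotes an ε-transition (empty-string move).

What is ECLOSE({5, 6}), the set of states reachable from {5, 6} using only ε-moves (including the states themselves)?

{1, 2, 3, 5, 6}

Begin with {5, 6}.
ε-move 6 → 2; add 2.
ε-move 2 → 1; add 1.
ε-move 1 → 3; add 3.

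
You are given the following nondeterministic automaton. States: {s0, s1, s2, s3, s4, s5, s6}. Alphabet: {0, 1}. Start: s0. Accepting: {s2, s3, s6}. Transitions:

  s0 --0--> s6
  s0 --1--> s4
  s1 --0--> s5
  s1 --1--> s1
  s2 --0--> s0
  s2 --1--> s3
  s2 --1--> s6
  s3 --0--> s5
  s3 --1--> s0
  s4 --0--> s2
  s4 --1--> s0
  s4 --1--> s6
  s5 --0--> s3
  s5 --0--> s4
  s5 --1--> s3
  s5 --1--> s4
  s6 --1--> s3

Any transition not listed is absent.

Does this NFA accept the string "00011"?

No

Start in {s0}.
Read '0': {s0} → {s6}.
Read '0': {s6} → ∅.
The set is empty and remains empty for the remaining 3 symbols.
The final set ∅ contains no accepting state.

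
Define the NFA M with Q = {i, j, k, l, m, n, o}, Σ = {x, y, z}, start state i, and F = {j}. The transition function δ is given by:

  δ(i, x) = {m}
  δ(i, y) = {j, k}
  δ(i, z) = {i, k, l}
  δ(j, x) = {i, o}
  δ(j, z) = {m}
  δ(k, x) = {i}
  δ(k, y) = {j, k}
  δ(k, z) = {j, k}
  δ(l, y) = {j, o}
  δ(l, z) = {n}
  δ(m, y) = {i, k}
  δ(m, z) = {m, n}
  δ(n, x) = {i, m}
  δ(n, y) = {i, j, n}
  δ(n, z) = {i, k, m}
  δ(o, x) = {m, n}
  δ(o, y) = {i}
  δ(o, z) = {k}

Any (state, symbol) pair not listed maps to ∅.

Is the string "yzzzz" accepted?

Yes

Start in {i}.
Read 'y': {i} → {j, k}.
Read 'z': {j, k} → {j, k, m}.
Read 'z': {j, k, m} → {j, k, m, n}.
Read 'z': {j, k, m, n} → {i, j, k, m, n}.
Read 'z': {i, j, k, m, n} → {i, j, k, l, m, n}.
The final set {i, j, k, l, m, n} contains the accepting state j.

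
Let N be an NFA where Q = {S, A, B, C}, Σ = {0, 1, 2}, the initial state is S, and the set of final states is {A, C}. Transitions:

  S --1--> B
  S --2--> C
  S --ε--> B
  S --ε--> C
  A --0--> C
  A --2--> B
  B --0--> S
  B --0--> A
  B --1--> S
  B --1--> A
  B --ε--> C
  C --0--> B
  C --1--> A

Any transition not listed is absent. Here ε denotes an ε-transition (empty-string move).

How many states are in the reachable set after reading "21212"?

Start: ε-closure({S}) = {S, B, C}.
Read '2': S→{C}, B→∅, C→∅; now {C}.
Read '1': C→{A}; now {A}.
Read '2': A→{B}; union {B}; ε-closure = {B, C}.
Read '1': B→{S, A}, C→{A}; union {S, A}; ε-closure = {S, A, B, C}.
Read '2': S→{C}, A→{B}, B→∅, C→∅; now {B, C}.
That set has 2 states.

2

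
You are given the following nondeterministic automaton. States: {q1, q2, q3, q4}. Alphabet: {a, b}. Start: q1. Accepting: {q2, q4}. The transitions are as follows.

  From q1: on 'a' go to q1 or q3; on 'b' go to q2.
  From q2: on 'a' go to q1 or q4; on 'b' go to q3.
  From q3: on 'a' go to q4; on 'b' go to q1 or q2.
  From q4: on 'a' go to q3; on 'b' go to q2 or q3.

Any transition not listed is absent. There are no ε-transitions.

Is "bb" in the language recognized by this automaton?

No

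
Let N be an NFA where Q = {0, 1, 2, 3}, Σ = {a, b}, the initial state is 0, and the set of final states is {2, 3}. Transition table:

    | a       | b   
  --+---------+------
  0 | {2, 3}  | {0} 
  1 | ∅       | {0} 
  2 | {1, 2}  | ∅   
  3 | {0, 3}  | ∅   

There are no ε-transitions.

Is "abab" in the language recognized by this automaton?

Start in {0}.
Read 'a': {0} → {2, 3}.
Read 'b': {2, 3} → ∅.
The set is empty and remains empty for the remaining 2 symbols.
The final set ∅ contains no accepting state.

No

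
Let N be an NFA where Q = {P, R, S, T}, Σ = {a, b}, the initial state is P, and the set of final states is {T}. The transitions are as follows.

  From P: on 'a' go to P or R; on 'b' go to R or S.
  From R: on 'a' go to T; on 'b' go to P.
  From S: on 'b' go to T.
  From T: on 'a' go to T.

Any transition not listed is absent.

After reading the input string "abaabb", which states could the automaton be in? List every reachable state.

Start in {P}.
Read 'a': P→{P, R}; now {P, R}.
Read 'b': P→{R, S}, R→{P}; now {P, R, S}.
Read 'a': P→{P, R}, R→{T}, S→∅; now {P, R, T}.
Read 'a': P→{P, R}, R→{T}, T→{T}; now {P, R, T}.
Read 'b': P→{R, S}, R→{P}, T→∅; now {P, R, S}.
Read 'b': P→{R, S}, R→{P}, S→{T}; now {P, R, S, T}.

{P, R, S, T}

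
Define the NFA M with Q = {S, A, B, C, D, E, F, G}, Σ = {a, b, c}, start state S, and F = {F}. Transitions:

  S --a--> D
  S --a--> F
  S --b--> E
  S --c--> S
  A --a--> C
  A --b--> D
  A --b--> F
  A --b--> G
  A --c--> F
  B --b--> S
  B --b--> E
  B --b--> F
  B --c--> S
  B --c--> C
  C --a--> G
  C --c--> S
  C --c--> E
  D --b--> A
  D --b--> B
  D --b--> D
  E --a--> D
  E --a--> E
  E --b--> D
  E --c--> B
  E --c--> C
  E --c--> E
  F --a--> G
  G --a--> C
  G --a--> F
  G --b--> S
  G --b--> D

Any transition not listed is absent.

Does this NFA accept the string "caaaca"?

Start in {S}.
Read 'c': {S} → {S}.
Read 'a': {S} → {D, F}.
Read 'a': {D, F} → {G}.
Read 'a': {G} → {C, F}.
Read 'c': {C, F} → {S, E}.
Read 'a': {S, E} → {D, E, F}.
The final set {D, E, F} contains the accepting state F.

Yes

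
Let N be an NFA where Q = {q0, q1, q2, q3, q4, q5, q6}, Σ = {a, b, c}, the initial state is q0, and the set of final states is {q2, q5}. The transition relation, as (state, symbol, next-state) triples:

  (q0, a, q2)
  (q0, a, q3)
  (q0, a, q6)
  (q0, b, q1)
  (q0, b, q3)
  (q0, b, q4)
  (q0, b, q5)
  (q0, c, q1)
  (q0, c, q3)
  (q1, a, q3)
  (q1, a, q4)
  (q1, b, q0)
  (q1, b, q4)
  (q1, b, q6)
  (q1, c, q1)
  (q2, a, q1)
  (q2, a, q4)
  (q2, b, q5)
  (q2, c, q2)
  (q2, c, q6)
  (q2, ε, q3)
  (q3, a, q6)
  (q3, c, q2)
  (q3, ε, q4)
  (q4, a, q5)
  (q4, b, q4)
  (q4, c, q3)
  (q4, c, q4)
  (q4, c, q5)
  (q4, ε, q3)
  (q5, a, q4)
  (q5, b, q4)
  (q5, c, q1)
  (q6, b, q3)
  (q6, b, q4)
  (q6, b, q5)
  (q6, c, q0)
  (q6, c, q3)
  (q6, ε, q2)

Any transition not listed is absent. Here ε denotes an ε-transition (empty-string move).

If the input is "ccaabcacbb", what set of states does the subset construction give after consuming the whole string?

Start in {q0}.
Read 'c': {q0} → {q1, q3, q4}.
Read 'c': {q1, q3, q4} → {q1, q2, q3, q4, q5}.
Read 'a': {q1, q2, q3, q4, q5} → {q1, q2, q3, q4, q5, q6}.
Read 'a': {q1, q2, q3, q4, q5, q6} → {q1, q2, q3, q4, q5, q6}.
Read 'b': {q1, q2, q3, q4, q5, q6} → {q0, q2, q3, q4, q5, q6}.
Read 'c': {q0, q2, q3, q4, q5, q6} → {q0, q1, q2, q3, q4, q5, q6}.
Read 'a': {q0, q1, q2, q3, q4, q5, q6} → {q1, q2, q3, q4, q5, q6}.
Read 'c': {q1, q2, q3, q4, q5, q6} → {q0, q1, q2, q3, q4, q5, q6}.
Read 'b': {q0, q1, q2, q3, q4, q5, q6} → {q0, q1, q2, q3, q4, q5, q6}.
Read 'b': {q0, q1, q2, q3, q4, q5, q6} → {q0, q1, q2, q3, q4, q5, q6}.

{q0, q1, q2, q3, q4, q5, q6}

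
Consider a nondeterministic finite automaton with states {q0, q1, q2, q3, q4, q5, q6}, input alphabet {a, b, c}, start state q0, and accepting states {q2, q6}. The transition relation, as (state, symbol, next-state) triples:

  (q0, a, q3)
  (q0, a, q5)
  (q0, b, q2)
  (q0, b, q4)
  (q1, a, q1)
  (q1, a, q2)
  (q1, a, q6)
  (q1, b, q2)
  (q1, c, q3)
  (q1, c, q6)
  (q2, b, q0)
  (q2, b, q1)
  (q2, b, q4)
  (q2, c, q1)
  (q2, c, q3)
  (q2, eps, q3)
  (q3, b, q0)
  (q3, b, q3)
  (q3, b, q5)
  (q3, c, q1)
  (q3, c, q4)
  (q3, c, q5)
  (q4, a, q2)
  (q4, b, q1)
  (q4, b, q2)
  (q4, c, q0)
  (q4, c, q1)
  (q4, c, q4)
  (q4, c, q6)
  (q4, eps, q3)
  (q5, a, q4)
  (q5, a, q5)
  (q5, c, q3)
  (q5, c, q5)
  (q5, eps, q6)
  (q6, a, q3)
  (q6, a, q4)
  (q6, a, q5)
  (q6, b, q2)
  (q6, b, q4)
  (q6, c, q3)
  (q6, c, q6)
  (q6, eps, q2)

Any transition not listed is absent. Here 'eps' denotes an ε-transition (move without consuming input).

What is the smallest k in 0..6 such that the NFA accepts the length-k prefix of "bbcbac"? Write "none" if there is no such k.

Start in {q0}.
Read 'b': q0→{q2, q4}; union {q2, q4}; ε-closure = {q2, q3, q4}.
None of the earlier sets intersect F, but {q2, q3, q4} does.

1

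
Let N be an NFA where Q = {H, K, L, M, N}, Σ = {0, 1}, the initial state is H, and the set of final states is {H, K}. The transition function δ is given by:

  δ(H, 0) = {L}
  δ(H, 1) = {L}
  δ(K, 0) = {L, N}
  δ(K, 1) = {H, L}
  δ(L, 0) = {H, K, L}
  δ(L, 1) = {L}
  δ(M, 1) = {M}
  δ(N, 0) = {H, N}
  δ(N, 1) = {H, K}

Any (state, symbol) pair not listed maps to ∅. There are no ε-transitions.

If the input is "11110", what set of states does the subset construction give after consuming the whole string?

Start in {H}.
Read '1': {H} → {L}.
Read '1': {L} → {L}.
Read '1': {L} → {L}.
Read '1': {L} → {L}.
Read '0': {L} → {H, K, L}.

{H, K, L}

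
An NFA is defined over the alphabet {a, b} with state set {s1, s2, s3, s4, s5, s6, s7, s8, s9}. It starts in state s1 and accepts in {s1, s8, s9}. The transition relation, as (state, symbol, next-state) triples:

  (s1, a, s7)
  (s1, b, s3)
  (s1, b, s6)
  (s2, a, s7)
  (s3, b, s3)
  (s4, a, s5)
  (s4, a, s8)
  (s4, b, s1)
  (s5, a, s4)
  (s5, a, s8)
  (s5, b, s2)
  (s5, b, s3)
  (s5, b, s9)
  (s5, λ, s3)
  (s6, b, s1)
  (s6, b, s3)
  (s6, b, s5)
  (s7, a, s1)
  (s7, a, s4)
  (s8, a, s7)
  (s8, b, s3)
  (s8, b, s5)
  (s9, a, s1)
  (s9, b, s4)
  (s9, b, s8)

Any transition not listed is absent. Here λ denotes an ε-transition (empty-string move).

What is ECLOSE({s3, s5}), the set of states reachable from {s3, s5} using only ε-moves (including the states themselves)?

Begin with {s3, s5}.
No ε-moves leave this set, so the closure equals the set itself.

{s3, s5}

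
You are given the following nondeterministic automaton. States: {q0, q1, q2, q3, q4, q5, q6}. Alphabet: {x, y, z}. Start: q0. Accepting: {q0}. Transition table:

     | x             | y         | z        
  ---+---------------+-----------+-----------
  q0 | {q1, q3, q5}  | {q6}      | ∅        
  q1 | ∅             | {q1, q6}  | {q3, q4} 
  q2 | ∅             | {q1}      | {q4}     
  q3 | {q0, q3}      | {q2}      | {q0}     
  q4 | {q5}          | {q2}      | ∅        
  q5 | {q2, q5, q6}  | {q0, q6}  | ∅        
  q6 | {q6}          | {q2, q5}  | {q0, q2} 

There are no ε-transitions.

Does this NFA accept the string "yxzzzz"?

No

Start in {q0}.
Read 'y': q0→{q6}; now {q6}.
Read 'x': q6→{q6}; now {q6}.
Read 'z': q6→{q0, q2}; now {q0, q2}.
Read 'z': q0→∅, q2→{q4}; now {q4}.
Read 'z': q4→∅; now ∅.
The set is empty and remains empty for the remaining 1 symbol.
The final set ∅ contains no accepting state.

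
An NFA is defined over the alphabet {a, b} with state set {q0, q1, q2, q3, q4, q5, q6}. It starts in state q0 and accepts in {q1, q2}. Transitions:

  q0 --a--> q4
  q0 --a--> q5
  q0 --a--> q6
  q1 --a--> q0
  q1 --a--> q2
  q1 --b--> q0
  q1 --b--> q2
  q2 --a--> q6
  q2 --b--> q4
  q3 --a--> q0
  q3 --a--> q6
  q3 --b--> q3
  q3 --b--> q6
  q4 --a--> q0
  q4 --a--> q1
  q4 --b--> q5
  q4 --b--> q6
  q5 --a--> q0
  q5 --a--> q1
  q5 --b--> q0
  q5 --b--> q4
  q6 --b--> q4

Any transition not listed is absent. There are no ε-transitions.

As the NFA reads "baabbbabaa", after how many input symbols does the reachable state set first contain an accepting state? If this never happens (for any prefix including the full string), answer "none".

Start in {q0}.
Read 'b': q0→∅; now ∅.
The set is empty and remains empty for the remaining 9 symbols.
No reachable set along the way intersects F.

none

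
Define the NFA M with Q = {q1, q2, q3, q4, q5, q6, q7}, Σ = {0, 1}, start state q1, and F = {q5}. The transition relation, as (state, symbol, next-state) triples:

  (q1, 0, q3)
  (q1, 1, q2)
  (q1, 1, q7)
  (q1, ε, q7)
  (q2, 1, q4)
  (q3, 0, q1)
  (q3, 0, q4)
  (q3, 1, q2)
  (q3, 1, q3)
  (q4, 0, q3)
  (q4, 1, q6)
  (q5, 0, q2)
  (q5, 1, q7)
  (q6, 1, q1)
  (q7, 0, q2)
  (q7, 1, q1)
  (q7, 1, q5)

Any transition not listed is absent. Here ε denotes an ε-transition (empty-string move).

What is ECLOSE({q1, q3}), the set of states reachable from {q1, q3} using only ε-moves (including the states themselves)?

{q1, q3, q7}

Begin with {q1, q3}.
ε-move q1 → q7; add q7.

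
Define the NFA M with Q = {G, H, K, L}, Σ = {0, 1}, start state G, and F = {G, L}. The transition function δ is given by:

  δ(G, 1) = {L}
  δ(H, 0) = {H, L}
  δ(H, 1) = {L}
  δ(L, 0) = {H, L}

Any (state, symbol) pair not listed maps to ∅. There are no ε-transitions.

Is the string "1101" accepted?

No

Start in {G}.
Read '1': G→{L}; now {L}.
Read '1': L→∅; now ∅.
The set is empty and remains empty for the remaining 2 symbols.
The final set ∅ contains no accepting state.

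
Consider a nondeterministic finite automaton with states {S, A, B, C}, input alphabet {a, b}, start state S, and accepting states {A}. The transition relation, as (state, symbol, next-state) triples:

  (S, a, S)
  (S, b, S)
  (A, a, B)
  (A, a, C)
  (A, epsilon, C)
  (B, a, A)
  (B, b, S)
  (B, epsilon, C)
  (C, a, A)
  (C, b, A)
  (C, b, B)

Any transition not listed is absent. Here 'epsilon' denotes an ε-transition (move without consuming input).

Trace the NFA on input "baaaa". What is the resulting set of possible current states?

{S}

Start in {S}.
Read 'b': S→{S}; now {S}.
Read 'a': S→{S}; now {S}.
Read 'a': S→{S}; now {S}.
Read 'a': S→{S}; now {S}.
Read 'a': S→{S}; now {S}.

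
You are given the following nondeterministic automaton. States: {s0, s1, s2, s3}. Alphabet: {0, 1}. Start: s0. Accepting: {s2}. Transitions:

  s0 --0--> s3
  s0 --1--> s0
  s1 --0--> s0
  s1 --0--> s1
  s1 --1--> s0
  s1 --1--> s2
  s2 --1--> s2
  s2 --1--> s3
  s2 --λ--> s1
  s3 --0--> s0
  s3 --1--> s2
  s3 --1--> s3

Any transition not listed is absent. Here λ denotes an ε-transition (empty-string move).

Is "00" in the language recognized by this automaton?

No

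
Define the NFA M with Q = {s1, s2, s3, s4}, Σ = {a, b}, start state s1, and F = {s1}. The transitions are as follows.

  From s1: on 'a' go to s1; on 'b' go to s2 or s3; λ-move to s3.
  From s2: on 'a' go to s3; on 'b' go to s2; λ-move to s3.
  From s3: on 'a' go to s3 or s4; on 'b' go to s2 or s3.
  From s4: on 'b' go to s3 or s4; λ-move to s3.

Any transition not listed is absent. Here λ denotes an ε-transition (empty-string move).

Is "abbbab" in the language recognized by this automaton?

No

Start: ε-closure({s1}) = {s1, s3}.
Read 'a': {s1, s3} → {s1, s3, s4}.
Read 'b': {s1, s3, s4} → {s2, s3, s4}.
Read 'b': {s2, s3, s4} → {s2, s3, s4}.
Read 'b': {s2, s3, s4} → {s2, s3, s4}.
Read 'a': {s2, s3, s4} → {s3, s4}.
Read 'b': {s3, s4} → {s2, s3, s4}.
The final set {s2, s3, s4} contains no accepting state.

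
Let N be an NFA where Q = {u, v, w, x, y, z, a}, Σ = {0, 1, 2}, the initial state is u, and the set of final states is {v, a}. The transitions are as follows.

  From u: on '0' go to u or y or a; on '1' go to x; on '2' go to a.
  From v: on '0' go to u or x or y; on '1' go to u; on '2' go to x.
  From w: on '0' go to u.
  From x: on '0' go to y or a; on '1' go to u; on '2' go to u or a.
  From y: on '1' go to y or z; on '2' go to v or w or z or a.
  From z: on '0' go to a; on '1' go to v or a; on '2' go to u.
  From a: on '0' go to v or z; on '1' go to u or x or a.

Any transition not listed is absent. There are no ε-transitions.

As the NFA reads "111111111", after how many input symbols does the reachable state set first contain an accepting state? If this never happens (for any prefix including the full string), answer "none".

Start in {u}.
Read '1': u→{x}; now {x}.
Read '1': x→{u}; now {u}.
Read '1': u→{x}; now {x}.
Read '1': x→{u}; now {u}.
Read '1': u→{x}; now {x}.
Read '1': x→{u}; now {u}.
Read '1': u→{x}; now {x}.
Read '1': x→{u}; now {u}.
Read '1': u→{x}; now {x}.
No reachable set along the way intersects F.

none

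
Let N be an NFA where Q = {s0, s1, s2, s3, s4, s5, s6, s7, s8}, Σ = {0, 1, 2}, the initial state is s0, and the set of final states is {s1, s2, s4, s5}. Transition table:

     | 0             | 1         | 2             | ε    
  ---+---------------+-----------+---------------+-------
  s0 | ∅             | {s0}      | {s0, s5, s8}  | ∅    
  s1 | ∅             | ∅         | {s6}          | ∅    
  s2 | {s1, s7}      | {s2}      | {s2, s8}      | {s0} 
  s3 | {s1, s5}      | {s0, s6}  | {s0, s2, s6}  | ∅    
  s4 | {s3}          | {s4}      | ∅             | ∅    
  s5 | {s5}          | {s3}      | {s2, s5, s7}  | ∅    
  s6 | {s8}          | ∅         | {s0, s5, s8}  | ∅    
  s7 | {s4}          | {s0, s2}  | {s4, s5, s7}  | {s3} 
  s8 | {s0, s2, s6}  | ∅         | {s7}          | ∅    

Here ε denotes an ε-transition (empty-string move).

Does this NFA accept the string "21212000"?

Start in {s0}.
Read '2': s0→{s0, s5, s8}; now {s0, s5, s8}.
Read '1': s0→{s0}, s5→{s3}, s8→∅; now {s0, s3}.
Read '2': s0→{s0, s5, s8}, s3→{s0, s2, s6}; now {s0, s2, s5, s6, s8}.
Read '1': s0→{s0}, s2→{s2}, s5→{s3}, s6→∅, s8→∅; now {s0, s2, s3}.
Read '2': s0→{s0, s5, s8}, s2→{s2, s8}, s3→{s0, s2, s6}; now {s0, s2, s5, s6, s8}.
Read '0': s0→∅, s2→{s1, s7}, s5→{s5}, s6→{s8}, s8→{s0, s2, s6}; union {s0, s1, s2, s5, s6, s7, s8}; ε-closure = {s0, s1, s2, s3, s5, s6, s7, s8}.
Read '0': s0→∅, s1→∅, s2→{s1, s7}, s3→{s1, s5}, s5→{s5}, s6→{s8}, s7→{s4}, s8→{s0, s2, s6}; union {s0, s1, s2, s4, s5, s6, s7, s8}; ε-closure = {s0, s1, s2, s3, s4, s5, s6, s7, s8}.
Read '0': s0→∅, s1→∅, s2→{s1, s7}, s3→{s1, s5}, s4→{s3}, s5→{s5}, s6→{s8}, s7→{s4}, s8→{s0, s2, s6}; now {s0, s1, s2, s3, s4, s5, s6, s7, s8}.
The final set {s0, s1, s2, s3, s4, s5, s6, s7, s8} contains the accepting states s1, s2, s4, s5.

Yes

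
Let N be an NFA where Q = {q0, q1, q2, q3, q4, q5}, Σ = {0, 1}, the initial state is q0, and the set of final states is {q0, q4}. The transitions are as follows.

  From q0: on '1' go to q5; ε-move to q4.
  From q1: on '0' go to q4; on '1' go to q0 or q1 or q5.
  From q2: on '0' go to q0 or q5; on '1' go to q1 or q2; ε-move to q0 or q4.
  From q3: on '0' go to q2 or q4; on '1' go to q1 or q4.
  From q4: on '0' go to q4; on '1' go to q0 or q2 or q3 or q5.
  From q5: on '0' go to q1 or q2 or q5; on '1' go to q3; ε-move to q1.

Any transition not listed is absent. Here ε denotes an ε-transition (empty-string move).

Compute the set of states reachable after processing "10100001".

{q0, q1, q2, q3, q4, q5}

Start: ε-closure({q0}) = {q0, q4}.
Read '1': q0→{q5}, q4→{q0, q2, q3, q5}; union {q0, q2, q3, q5}; ε-closure = {q0, q1, q2, q3, q4, q5}.
Read '0': q0→∅, q1→{q4}, q2→{q0, q5}, q3→{q2, q4}, q4→{q4}, q5→{q1, q2, q5}; now {q0, q1, q2, q4, q5}.
Read '1': q0→{q5}, q1→{q0, q1, q5}, q2→{q1, q2}, q4→{q0, q2, q3, q5}, q5→{q3}; union {q0, q1, q2, q3, q5}; ε-closure = {q0, q1, q2, q3, q4, q5}.
Read '0': q0→∅, q1→{q4}, q2→{q0, q5}, q3→{q2, q4}, q4→{q4}, q5→{q1, q2, q5}; now {q0, q1, q2, q4, q5}.
Read '0': q0→∅, q1→{q4}, q2→{q0, q5}, q4→{q4}, q5→{q1, q2, q5}; now {q0, q1, q2, q4, q5}.
Read '0': q0→∅, q1→{q4}, q2→{q0, q5}, q4→{q4}, q5→{q1, q2, q5}; now {q0, q1, q2, q4, q5}.
Read '0': q0→∅, q1→{q4}, q2→{q0, q5}, q4→{q4}, q5→{q1, q2, q5}; now {q0, q1, q2, q4, q5}.
Read '1': q0→{q5}, q1→{q0, q1, q5}, q2→{q1, q2}, q4→{q0, q2, q3, q5}, q5→{q3}; union {q0, q1, q2, q3, q5}; ε-closure = {q0, q1, q2, q3, q4, q5}.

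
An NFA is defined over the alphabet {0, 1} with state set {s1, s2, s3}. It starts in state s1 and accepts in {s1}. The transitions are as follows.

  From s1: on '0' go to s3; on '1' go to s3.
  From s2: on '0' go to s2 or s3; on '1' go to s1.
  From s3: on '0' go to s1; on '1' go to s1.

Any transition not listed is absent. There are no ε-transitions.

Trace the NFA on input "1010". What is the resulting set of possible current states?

{s1}

Start in {s1}.
Read '1': s1→{s3}; now {s3}.
Read '0': s3→{s1}; now {s1}.
Read '1': s1→{s3}; now {s3}.
Read '0': s3→{s1}; now {s1}.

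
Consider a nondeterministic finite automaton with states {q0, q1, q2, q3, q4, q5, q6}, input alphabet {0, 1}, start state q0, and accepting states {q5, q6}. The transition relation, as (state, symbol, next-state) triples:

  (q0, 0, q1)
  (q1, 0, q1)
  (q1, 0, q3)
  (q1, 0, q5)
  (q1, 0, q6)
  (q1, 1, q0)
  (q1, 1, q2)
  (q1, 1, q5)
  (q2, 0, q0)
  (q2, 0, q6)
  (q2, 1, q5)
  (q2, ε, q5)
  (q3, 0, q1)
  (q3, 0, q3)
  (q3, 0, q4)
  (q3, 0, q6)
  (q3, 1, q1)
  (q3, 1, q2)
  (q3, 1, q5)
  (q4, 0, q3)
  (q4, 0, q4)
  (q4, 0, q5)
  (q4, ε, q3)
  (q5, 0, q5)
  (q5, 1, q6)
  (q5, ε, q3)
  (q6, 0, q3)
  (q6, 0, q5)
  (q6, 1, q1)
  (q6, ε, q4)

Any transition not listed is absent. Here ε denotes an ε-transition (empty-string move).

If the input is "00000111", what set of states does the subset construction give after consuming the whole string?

Start in {q0}.
Read '0': {q0} → {q1}.
Read '0': {q1} → {q1, q3, q4, q5, q6}.
Read '0': {q1, q3, q4, q5, q6} → {q1, q3, q4, q5, q6}.
Read '0': {q1, q3, q4, q5, q6} → {q1, q3, q4, q5, q6}.
Read '0': {q1, q3, q4, q5, q6} → {q1, q3, q4, q5, q6}.
Read '1': {q1, q3, q4, q5, q6} → {q0, q1, q2, q3, q4, q5, q6}.
Read '1': {q0, q1, q2, q3, q4, q5, q6} → {q0, q1, q2, q3, q4, q5, q6}.
Read '1': {q0, q1, q2, q3, q4, q5, q6} → {q0, q1, q2, q3, q4, q5, q6}.

{q0, q1, q2, q3, q4, q5, q6}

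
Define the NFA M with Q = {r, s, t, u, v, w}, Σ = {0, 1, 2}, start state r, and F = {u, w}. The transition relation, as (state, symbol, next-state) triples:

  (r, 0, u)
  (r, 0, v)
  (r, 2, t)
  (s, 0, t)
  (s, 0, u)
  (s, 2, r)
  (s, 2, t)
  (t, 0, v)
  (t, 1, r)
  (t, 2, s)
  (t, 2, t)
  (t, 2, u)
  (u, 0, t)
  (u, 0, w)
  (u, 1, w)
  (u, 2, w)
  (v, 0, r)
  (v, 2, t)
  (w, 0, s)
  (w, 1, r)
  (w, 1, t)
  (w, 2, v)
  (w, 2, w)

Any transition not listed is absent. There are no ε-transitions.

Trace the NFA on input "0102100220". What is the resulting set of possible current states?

Start in {r}.
Read '0': r→{u, v}; now {u, v}.
Read '1': u→{w}, v→∅; now {w}.
Read '0': w→{s}; now {s}.
Read '2': s→{r, t}; now {r, t}.
Read '1': r→∅, t→{r}; now {r}.
Read '0': r→{u, v}; now {u, v}.
Read '0': u→{t, w}, v→{r}; now {r, t, w}.
Read '2': r→{t}, t→{s, t, u}, w→{v, w}; now {s, t, u, v, w}.
Read '2': s→{r, t}, t→{s, t, u}, u→{w}, v→{t}, w→{v, w}; now {r, s, t, u, v, w}.
Read '0': r→{u, v}, s→{t, u}, t→{v}, u→{t, w}, v→{r}, w→{s}; now {r, s, t, u, v, w}.

{r, s, t, u, v, w}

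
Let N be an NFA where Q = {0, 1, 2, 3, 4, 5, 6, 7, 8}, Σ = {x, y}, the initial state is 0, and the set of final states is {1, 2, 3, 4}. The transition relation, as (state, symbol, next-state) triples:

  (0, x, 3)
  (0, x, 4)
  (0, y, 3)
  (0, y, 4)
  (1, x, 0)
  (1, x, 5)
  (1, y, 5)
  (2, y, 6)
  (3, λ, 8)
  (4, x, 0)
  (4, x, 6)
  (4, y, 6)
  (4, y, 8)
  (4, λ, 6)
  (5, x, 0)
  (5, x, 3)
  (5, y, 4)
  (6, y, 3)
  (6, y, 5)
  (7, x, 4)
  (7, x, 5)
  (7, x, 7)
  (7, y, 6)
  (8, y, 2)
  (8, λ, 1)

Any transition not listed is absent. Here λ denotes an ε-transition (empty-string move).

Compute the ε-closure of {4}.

Begin with {4}.
ε-move 4 → 6; add 6.

{4, 6}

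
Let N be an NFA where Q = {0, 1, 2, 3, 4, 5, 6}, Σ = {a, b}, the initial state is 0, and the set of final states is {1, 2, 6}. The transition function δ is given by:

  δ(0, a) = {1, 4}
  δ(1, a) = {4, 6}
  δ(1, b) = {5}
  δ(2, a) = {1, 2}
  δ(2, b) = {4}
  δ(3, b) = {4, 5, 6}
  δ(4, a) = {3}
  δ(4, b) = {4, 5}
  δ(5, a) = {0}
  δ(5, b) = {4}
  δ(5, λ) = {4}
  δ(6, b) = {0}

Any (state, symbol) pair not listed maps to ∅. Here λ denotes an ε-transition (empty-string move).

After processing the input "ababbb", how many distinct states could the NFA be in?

2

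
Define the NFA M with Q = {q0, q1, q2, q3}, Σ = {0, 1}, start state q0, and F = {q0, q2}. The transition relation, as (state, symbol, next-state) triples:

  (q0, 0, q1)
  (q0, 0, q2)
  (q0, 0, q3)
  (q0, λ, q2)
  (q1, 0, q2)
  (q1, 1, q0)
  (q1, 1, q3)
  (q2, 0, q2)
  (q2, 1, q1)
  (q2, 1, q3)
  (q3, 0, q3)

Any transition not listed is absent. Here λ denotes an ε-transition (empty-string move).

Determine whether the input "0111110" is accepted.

Start: ε-closure({q0}) = {q0, q2}.
Read '0': {q0, q2} → {q1, q2, q3}.
Read '1': {q1, q2, q3} → {q0, q1, q2, q3}.
Read '1': {q0, q1, q2, q3} → {q0, q1, q2, q3}.
Read '1': {q0, q1, q2, q3} → {q0, q1, q2, q3}.
Read '1': {q0, q1, q2, q3} → {q0, q1, q2, q3}.
Read '1': {q0, q1, q2, q3} → {q0, q1, q2, q3}.
Read '0': {q0, q1, q2, q3} → {q1, q2, q3}.
The final set {q1, q2, q3} contains the accepting state q2.

Yes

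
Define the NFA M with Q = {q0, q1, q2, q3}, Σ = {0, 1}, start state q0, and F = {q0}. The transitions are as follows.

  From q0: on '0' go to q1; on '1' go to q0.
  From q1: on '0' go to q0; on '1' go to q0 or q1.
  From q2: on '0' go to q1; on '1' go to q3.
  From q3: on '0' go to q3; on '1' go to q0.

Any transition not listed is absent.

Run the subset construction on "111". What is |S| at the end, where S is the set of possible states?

1

Start in {q0}.
Read '1': {q0} → {q0}.
Read '1': {q0} → {q0}.
Read '1': {q0} → {q0}.
That set has 1 state.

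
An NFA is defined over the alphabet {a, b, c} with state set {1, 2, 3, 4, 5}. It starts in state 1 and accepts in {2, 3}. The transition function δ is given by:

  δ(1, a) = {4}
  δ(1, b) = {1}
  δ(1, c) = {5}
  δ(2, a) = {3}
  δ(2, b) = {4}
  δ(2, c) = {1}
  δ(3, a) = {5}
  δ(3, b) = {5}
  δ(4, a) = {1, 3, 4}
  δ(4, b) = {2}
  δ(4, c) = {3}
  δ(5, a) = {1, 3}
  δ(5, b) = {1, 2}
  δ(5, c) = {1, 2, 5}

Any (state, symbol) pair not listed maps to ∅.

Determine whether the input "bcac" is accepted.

Start in {1}.
Read 'b': {1} → {1}.
Read 'c': {1} → {5}.
Read 'a': {5} → {1, 3}.
Read 'c': {1, 3} → {5}.
The final set {5} contains no accepting state.

No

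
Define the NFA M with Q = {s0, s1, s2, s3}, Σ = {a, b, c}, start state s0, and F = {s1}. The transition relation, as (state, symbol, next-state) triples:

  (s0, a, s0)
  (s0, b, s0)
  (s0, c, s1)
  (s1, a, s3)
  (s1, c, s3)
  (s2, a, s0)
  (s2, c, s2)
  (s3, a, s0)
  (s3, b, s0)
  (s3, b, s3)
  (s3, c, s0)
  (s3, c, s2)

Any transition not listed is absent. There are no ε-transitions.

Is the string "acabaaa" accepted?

No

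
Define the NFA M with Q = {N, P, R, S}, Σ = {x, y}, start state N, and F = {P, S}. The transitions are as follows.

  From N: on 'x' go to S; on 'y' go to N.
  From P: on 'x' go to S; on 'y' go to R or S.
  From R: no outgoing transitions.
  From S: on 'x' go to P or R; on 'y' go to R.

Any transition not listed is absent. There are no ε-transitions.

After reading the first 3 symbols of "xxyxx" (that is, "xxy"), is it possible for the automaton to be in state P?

No

Start in {N}.
Read 'x': {N} → {S}.
Read 'x': {S} → {P, R}.
Read 'y': {P, R} → {R, S}.
State P is not in {R, S}.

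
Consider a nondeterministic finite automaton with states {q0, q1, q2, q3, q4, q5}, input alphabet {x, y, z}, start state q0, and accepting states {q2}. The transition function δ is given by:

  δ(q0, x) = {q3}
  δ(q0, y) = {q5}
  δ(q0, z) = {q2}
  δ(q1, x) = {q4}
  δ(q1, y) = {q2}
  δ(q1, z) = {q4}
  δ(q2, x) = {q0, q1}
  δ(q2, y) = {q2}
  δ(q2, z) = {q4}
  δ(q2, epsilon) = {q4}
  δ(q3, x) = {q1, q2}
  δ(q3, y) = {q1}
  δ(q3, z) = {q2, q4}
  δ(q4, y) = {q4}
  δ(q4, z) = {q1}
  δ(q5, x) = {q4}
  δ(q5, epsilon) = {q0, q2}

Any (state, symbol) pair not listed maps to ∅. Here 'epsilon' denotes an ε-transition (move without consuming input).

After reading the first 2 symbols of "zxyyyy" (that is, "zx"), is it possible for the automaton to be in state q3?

No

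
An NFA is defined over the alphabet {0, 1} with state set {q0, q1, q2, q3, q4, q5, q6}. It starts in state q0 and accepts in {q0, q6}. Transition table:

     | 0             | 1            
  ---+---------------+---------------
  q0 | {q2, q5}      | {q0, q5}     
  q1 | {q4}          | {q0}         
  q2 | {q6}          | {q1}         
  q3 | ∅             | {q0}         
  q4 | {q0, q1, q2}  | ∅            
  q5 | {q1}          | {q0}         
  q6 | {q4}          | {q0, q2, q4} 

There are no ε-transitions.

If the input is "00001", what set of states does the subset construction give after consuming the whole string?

{q0, q1, q5}

Start in {q0}.
Read '0': {q0} → {q2, q5}.
Read '0': {q2, q5} → {q1, q6}.
Read '0': {q1, q6} → {q4}.
Read '0': {q4} → {q0, q1, q2}.
Read '1': {q0, q1, q2} → {q0, q1, q5}.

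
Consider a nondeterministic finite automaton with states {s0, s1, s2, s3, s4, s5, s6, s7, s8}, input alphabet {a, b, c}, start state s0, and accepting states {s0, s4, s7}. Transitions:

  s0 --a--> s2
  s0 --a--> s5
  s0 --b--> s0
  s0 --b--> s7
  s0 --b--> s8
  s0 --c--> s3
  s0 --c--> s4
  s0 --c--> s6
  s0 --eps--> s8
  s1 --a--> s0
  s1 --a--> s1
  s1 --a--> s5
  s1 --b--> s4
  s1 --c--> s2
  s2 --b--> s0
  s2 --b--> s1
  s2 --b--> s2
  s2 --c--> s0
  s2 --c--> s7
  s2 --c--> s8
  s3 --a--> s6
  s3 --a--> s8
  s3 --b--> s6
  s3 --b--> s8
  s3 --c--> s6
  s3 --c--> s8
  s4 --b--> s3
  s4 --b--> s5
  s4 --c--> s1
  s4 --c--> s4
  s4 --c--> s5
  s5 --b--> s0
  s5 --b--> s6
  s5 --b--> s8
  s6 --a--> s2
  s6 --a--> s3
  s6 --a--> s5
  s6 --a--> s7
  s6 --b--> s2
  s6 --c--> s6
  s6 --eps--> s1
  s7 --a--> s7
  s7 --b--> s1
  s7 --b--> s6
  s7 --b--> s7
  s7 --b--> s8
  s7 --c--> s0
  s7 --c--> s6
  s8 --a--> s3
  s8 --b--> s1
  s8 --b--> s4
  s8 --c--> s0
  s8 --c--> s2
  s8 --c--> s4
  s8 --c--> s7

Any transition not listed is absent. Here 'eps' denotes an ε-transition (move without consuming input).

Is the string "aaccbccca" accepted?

Yes

Start: ε-closure({s0}) = {s0, s8}.
Read 'a': s0→{s2, s5}, s8→{s3}; now {s2, s3, s5}.
Read 'a': s2→∅, s3→{s6, s8}, s5→∅; union {s6, s8}; ε-closure = {s1, s6, s8}.
Read 'c': s1→{s2}, s6→{s6}, s8→{s0, s2, s4, s7}; union {s0, s2, s4, s6, s7}; ε-closure = {s0, s1, s2, s4, s6, s7, s8}.
Read 'c': s0→{s3, s4, s6}, s1→{s2}, s2→{s0, s7, s8}, s4→{s1, s4, s5}, s6→{s6}, s7→{s0, s6}, s8→{s0, s2, s4, s7}; now {s0, s1, s2, s3, s4, s5, s6, s7, s8}.
Read 'b': s0→{s0, s7, s8}, s1→{s4}, s2→{s0, s1, s2}, s3→{s6, s8}, s4→{s3, s5}, s5→{s0, s6, s8}, s6→{s2}, s7→{s1, s6, s7, s8}, s8→{s1, s4}; now {s0, s1, s2, s3, s4, s5, s6, s7, s8}.
Read 'c': s0→{s3, s4, s6}, s1→{s2}, s2→{s0, s7, s8}, s3→{s6, s8}, s4→{s1, s4, s5}, s5→∅, s6→{s6}, s7→{s0, s6}, s8→{s0, s2, s4, s7}; now {s0, s1, s2, s3, s4, s5, s6, s7, s8}.
Read 'c': s0→{s3, s4, s6}, s1→{s2}, s2→{s0, s7, s8}, s3→{s6, s8}, s4→{s1, s4, s5}, s5→∅, s6→{s6}, s7→{s0, s6}, s8→{s0, s2, s4, s7}; now {s0, s1, s2, s3, s4, s5, s6, s7, s8}.
Read 'c': s0→{s3, s4, s6}, s1→{s2}, s2→{s0, s7, s8}, s3→{s6, s8}, s4→{s1, s4, s5}, s5→∅, s6→{s6}, s7→{s0, s6}, s8→{s0, s2, s4, s7}; now {s0, s1, s2, s3, s4, s5, s6, s7, s8}.
Read 'a': s0→{s2, s5}, s1→{s0, s1, s5}, s2→∅, s3→{s6, s8}, s4→∅, s5→∅, s6→{s2, s3, s5, s7}, s7→{s7}, s8→{s3}; now {s0, s1, s2, s3, s5, s6, s7, s8}.
The final set {s0, s1, s2, s3, s5, s6, s7, s8} contains the accepting states s0, s7.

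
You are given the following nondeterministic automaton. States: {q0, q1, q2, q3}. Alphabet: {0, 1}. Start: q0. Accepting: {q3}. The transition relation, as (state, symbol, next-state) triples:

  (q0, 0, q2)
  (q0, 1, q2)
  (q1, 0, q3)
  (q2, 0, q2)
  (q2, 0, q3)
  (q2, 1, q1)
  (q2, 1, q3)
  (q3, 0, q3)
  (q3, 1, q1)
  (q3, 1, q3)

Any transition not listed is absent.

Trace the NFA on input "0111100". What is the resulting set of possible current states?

Start in {q0}.
Read '0': q0→{q2}; now {q2}.
Read '1': q2→{q1, q3}; now {q1, q3}.
Read '1': q1→∅, q3→{q1, q3}; now {q1, q3}.
Read '1': q1→∅, q3→{q1, q3}; now {q1, q3}.
Read '1': q1→∅, q3→{q1, q3}; now {q1, q3}.
Read '0': q1→{q3}, q3→{q3}; now {q3}.
Read '0': q3→{q3}; now {q3}.

{q3}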